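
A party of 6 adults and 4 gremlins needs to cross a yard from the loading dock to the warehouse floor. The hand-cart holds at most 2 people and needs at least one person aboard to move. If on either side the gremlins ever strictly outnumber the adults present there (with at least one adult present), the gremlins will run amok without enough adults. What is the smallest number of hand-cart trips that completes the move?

Counting alone: each trip to the warehouse floor takes at most 2 across and each return brings at least 1 back, so after t trips out (and t−1 returns) at most 2t − (t−1) of the 10 are across; that first reaches 10 at t = 9, so at least 17 crossings are needed.
The plan below uses exactly 17 crossings, so it is optimal:
1. 2 gremlins → the warehouse floor.  (the loading dock: 6A 2G; the warehouse floor: 0A 2G)
2. 1 gremlin ← the loading dock.  (the loading dock: 6A 3G; the warehouse floor: 0A 1G)
3. 2 gremlins → the warehouse floor.  (the loading dock: 6A 1G; the warehouse floor: 0A 3G)
4. 1 gremlin ← the loading dock.  (the loading dock: 6A 2G; the warehouse floor: 0A 2G)
5. 2 adults → the warehouse floor.  (the loading dock: 4A 2G; the warehouse floor: 2A 2G)
6. 1 gremlin ← the loading dock.  (the loading dock: 4A 3G; the warehouse floor: 2A 1G)
7. 1 adult and 1 gremlin → the warehouse floor.  (the loading dock: 3A 2G; the warehouse floor: 3A 2G)
8. 1 gremlin ← the loading dock.  (the loading dock: 3A 3G; the warehouse floor: 3A 1G)
9. 2 gremlins → the warehouse floor.  (the loading dock: 3A 1G; the warehouse floor: 3A 3G)
10. 1 gremlin ← the loading dock.  (the loading dock: 3A 2G; the warehouse floor: 3A 2G)
11. 1 adult and 1 gremlin → the warehouse floor.  (the loading dock: 2A 1G; the warehouse floor: 4A 3G)
12. 1 gremlin ← the loading dock.  (the loading dock: 2A 2G; the warehouse floor: 4A 2G)
13. 2 gremlins → the warehouse floor.  (the loading dock: 2A 0G; the warehouse floor: 4A 4G)
14. 1 gremlin ← the loading dock.  (the loading dock: 2A 1G; the warehouse floor: 4A 3G)
15. 1 adult and 1 gremlin → the warehouse floor.  (the loading dock: 1A 0G; the warehouse floor: 5A 4G)
16. 1 gremlin ← the loading dock.  (the loading dock: 1A 1G; the warehouse floor: 5A 3G)
17. 1 adult and 1 gremlin → the warehouse floor.  (the loading dock: 0A 0G; the warehouse floor: 6A 4G)

17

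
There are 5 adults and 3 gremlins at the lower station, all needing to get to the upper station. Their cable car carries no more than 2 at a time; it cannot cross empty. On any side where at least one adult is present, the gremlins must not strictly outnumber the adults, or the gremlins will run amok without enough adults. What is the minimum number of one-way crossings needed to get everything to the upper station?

Counting alone: each trip to the upper station takes at most 2 across and each return brings at least 1 back, so after t trips out (and t−1 returns) at most 2t − (t−1) of the 8 are across; that first reaches 8 at t = 7, so at least 13 crossings are needed.
The plan below uses exactly 13 crossings, so it is optimal:
1. 2 gremlins → the upper station.  (the lower station: 5A 1G; the upper station: 0A 2G)
2. 1 gremlin ← the lower station.  (the lower station: 5A 2G; the upper station: 0A 1G)
3. 2 gremlins → the upper station.  (the lower station: 5A 0G; the upper station: 0A 3G)
4. 1 gremlin ← the lower station.  (the lower station: 5A 1G; the upper station: 0A 2G)
5. 2 adults → the upper station.  (the lower station: 3A 1G; the upper station: 2A 2G)
6. 1 gremlin ← the lower station.  (the lower station: 3A 2G; the upper station: 2A 1G)
7. 1 adult and 1 gremlin → the upper station.  (the lower station: 2A 1G; the upper station: 3A 2G)
8. 1 gremlin ← the lower station.  (the lower station: 2A 2G; the upper station: 3A 1G)
9. 2 gremlins → the upper station.  (the lower station: 2A 0G; the upper station: 3A 3G)
10. 1 gremlin ← the lower station.  (the lower station: 2A 1G; the upper station: 3A 2G)
11. 1 adult and 1 gremlin → the upper station.  (the lower station: 1A 0G; the upper station: 4A 3G)
12. 1 gremlin ← the lower station.  (the lower station: 1A 1G; the upper station: 4A 2G)
13. 1 adult and 1 gremlin → the upper station.  (the lower station: 0A 0G; the upper station: 5A 3G)

13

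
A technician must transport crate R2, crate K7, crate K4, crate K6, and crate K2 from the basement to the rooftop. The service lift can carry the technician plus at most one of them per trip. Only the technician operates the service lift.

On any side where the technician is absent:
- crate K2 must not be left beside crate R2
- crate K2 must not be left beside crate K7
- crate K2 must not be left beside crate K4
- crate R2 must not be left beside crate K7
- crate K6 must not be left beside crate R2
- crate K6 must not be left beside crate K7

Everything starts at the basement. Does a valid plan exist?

Whatever the first load, the items left behind include a forbidden pair without the technician. No opening move is safe, so no plan exists.

No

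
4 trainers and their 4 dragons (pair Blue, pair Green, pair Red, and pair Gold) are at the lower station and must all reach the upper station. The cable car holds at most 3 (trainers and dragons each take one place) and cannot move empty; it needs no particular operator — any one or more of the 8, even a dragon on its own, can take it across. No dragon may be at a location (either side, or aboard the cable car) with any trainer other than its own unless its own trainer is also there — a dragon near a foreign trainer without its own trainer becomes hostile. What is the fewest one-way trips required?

Counting alone: each trip to the upper station takes at most 3 across and each return brings at least 1 back, so after t trips out (and t−1 returns) at most 3t − (t−1) of the 8 are across; that first reaches 8 at t = 4, so at least 7 crossings are needed.
The safety rule pushes this higher. Following every safe sequence of crossings, the most of the 8 that can be at the upper station as the cable car arrives there on crossing 7 is 7 — never all 8.
So no plan with fewer than 9 crossings exists, and this one achieves 9:
1. dragon Blue and trainer Blue cross → the upper station.
2. trainer Blue crosses ← the lower station.
3. dragon Green, trainer Blue, and trainer Green cross → the upper station.
4. dragon Blue and trainer Blue cross ← the lower station.
5. trainer Blue, trainer Gold, and trainer Red cross → the upper station.
6. dragon Green crosses ← the lower station.
7. dragon Blue and dragon Green cross → the upper station.
8. dragon Blue crosses ← the lower station.
9. dragon Blue, dragon Gold, and dragon Red cross → the upper station.

9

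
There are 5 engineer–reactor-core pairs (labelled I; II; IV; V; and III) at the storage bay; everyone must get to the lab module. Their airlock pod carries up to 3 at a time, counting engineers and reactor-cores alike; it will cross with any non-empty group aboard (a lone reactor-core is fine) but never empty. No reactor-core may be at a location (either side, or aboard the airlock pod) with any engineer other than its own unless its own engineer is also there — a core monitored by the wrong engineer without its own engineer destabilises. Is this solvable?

Yes

1. engineer I and reactor-core I cross → the lab module.
2. engineer I crosses ← the storage bay.
3. reactor-core II, reactor-core IV, and reactor-core V cross → the lab module.
4. reactor-core I crosses ← the storage bay.
5. engineer II, engineer IV, and engineer V cross → the lab module.
6. engineer II and reactor-core II cross ← the storage bay.
7. engineer I, engineer II, and engineer III cross → the lab module.
8. reactor-core IV crosses ← the storage bay.
9. reactor-core I and reactor-core II cross → the lab module.
10. reactor-core I crosses ← the storage bay.
11. reactor-core I, reactor-core III, and reactor-core IV cross → the lab module.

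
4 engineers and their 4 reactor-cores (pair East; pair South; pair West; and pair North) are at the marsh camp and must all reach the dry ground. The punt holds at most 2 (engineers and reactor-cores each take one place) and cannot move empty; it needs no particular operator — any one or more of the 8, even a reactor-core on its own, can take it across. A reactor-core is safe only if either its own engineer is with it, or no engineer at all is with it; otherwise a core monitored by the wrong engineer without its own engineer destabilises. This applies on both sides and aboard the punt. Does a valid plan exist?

Following every safe sequence of crossings from the start, the most of the 8 that can be at the dry ground as the punt arrives there on crossings 1, 3, 5 is 2, 3, 4 respectively; the best ever achieved is 4 of 8.
From crossing 7 on, no configuration arises that was not already reachable earlier: only 44 distinct safe configurations (who is on which side, and where the punt is) can ever be reached, none of them has everyone across, and every continuation just revisits them. So no valid plan exists.

No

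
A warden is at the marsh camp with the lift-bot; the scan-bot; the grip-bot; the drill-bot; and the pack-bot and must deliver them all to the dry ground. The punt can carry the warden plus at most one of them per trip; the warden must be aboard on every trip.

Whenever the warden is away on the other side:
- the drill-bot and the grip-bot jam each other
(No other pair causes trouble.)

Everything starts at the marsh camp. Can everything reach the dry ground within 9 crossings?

Yes — this plan uses 9 crossings (≤ 9):
1. Warden goes to the dry ground with the grip-bot.
2. Warden goes back to the marsh camp alone.
3. Warden goes to the dry ground with the lift-bot.
4. Warden goes back to the marsh camp alone.
5. Warden goes to the dry ground with the scan-bot.
6. Warden goes back to the marsh camp alone.
7. Warden goes to the dry ground with the pack-bot.
8. Warden goes back to the marsh camp alone.
9. Warden goes to the dry ground with the drill-bot.

Yes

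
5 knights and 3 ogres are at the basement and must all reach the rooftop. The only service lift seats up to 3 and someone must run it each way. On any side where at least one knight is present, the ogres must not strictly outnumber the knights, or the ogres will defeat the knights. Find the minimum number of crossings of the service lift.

Counting alone: each trip to the rooftop takes at most 3 across and each return brings at least 1 back, so after t trips out (and t−1 returns) at most 3t − (t−1) of the 8 are across; that first reaches 8 at t = 4, so at least 7 crossings are needed.
The plan below uses exactly 7 crossings, so it is optimal:
1. 2 ogres → the rooftop.  (the basement: 5K 1O; the rooftop: 0K 2O)
2. 1 ogre ← the basement.  (the basement: 5K 2O; the rooftop: 0K 1O)
3. 2 knights and 1 ogre → the rooftop.  (the basement: 3K 1O; the rooftop: 2K 2O)
4. 1 ogre ← the basement.  (the basement: 3K 2O; the rooftop: 2K 1O)
5. 1 knight and 2 ogres → the rooftop.  (the basement: 2K 0O; the rooftop: 3K 3O)
6. 1 ogre ← the basement.  (the basement: 2K 1O; the rooftop: 3K 2O)
7. 2 knights and 1 ogre → the rooftop.  (the basement: 0K 0O; the rooftop: 5K 3O)

7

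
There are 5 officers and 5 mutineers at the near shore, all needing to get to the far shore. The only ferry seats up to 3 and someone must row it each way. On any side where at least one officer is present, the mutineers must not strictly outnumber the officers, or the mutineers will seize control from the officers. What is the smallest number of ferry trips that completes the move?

Counting alone: each trip to the far shore takes at most 3 across and each return brings at least 1 back, so after t trips out (and t−1 returns) at most 3t − (t−1) of the 10 are across; that first reaches 10 at t = 5, so at least 9 crossings are needed.
The safety rule pushes this higher. Following every safe sequence of crossings, the most of the 10 that can be at the far shore as the ferry arrives there on crossing 9 is 9 — never all 10.
So no plan with fewer than 11 crossings exists, and this one achieves 11:
1. 2 mutineers → the far shore.  (the near shore: 5O 3M; the far shore: 0O 2M)
2. 1 mutineer ← the near shore.  (the near shore: 5O 4M; the far shore: 0O 1M)
3. 3 mutineers → the far shore.  (the near shore: 5O 1M; the far shore: 0O 4M)
4. 1 mutineer ← the near shore.  (the near shore: 5O 2M; the far shore: 0O 3M)
5. 3 officers → the far shore.  (the near shore: 2O 2M; the far shore: 3O 3M)
6. 1 officer and 1 mutineer ← the near shore.  (the near shore: 3O 3M; the far shore: 2O 2M)
7. 3 officers → the far shore.  (the near shore: 0O 3M; the far shore: 5O 2M)
8. 1 mutineer ← the near shore.  (the near shore: 0O 4M; the far shore: 5O 1M)
9. 2 mutineers → the far shore.  (the near shore: 0O 2M; the far shore: 5O 3M)
10. 1 mutineer ← the near shore.  (the near shore: 0O 3M; the far shore: 5O 2M)
11. 3 mutineers → the far shore.  (the near shore: 0O 0M; the far shore: 5O 5M)

11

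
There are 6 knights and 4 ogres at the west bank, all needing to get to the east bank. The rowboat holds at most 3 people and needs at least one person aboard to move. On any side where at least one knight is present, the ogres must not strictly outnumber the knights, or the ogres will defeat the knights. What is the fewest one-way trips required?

9

Counting alone: each trip to the east bank takes at most 3 across and each return brings at least 1 back, so after t trips out (and t−1 returns) at most 3t − (t−1) of the 10 are across; that first reaches 10 at t = 5, so at least 9 crossings are needed.
The plan below uses exactly 9 crossings, so it is optimal:
1. 2 ogres → the east bank.  (the west bank: 6K 2O; the east bank: 0K 2O)
2. 1 ogre ← the west bank.  (the west bank: 6K 3O; the east bank: 0K 1O)
3. 3 ogres → the east bank.  (the west bank: 6K 0O; the east bank: 0K 4O)
4. 1 ogre ← the west bank.  (the west bank: 6K 1O; the east bank: 0K 3O)
5. 3 knights → the east bank.  (the west bank: 3K 1O; the east bank: 3K 3O)
6. 1 ogre ← the west bank.  (the west bank: 3K 2O; the east bank: 3K 2O)
7. 1 knight and 2 ogres → the east bank.  (the west bank: 2K 0O; the east bank: 4K 4O)
8. 1 ogre ← the west bank.  (the west bank: 2K 1O; the east bank: 4K 3O)
9. 2 knights and 1 ogre → the east bank.  (the west bank: 0K 0O; the east bank: 6K 4O)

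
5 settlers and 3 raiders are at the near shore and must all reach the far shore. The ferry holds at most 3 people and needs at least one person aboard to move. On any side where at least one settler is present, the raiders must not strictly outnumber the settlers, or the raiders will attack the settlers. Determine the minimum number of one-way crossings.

Counting alone: each trip to the far shore takes at most 3 across and each return brings at least 1 back, so after t trips out (and t−1 returns) at most 3t − (t−1) of the 8 are across; that first reaches 8 at t = 4, so at least 7 crossings are needed.
The plan below uses exactly 7 crossings, so it is optimal:
1. 2 raiders → the far shore.  (the near shore: 5S 1R; the far shore: 0S 2R)
2. 1 raider ← the near shore.  (the near shore: 5S 2R; the far shore: 0S 1R)
3. 2 settlers and 1 raider → the far shore.  (the near shore: 3S 1R; the far shore: 2S 2R)
4. 1 raider ← the near shore.  (the near shore: 3S 2R; the far shore: 2S 1R)
5. 1 settler and 2 raiders → the far shore.  (the near shore: 2S 0R; the far shore: 3S 3R)
6. 1 raider ← the near shore.  (the near shore: 2S 1R; the far shore: 3S 2R)
7. 2 settlers and 1 raider → the far shore.  (the near shore: 0S 0R; the far shore: 5S 3R)

7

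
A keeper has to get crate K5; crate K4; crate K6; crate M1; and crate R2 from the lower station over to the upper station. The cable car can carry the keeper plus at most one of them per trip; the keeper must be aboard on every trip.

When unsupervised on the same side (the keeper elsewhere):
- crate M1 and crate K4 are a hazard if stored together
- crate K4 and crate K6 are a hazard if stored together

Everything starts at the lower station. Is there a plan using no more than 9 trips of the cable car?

Counting alone: the keeper can take at most 1 across per trip to the upper station, so moving all 5 needs at least 5 loaded trips out, with a return between consecutive ones — at least 9 crossings.
The safety rule pushes this higher. Following every safe sequence of crossings, the most of the 5 that can be at the upper station as the cable car arrives there on crossing 9 is 4 — never all 5.
So the move cannot be finished within 9 crossings. (The shortest complete plan takes 11:)
1. Keeper goes to the upper station with crate K4.
2. Keeper goes back to the lower station alone.
3. Keeper goes to the upper station with crate K5.
4. Keeper goes back to the lower station alone.
5. Keeper goes to the upper station with crate K6.
6. Keeper goes back to the lower station with crate K4.
7. Keeper goes to the upper station with crate M1.
8. Keeper goes back to the lower station alone.
9. Keeper goes to the upper station with crate R2.
10. Keeper goes back to the lower station alone.
11. Keeper goes to the upper station with crate K4.

No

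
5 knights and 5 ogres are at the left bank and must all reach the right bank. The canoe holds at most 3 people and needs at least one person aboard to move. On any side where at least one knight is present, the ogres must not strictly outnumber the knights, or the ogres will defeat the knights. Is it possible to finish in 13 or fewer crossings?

Yes

Yes — this plan uses 11 crossings (≤ 13):
1. 2 ogres → the right bank.  (the left bank: 5K 3O; the right bank: 0K 2O)
2. 1 ogre ← the left bank.  (the left bank: 5K 4O; the right bank: 0K 1O)
3. 3 ogres → the right bank.  (the left bank: 5K 1O; the right bank: 0K 4O)
4. 1 ogre ← the left bank.  (the left bank: 5K 2O; the right bank: 0K 3O)
5. 3 knights → the right bank.  (the left bank: 2K 2O; the right bank: 3K 3O)
6. 1 knight and 1 ogre ← the left bank.  (the left bank: 3K 3O; the right bank: 2K 2O)
7. 3 knights → the right bank.  (the left bank: 0K 3O; the right bank: 5K 2O)
8. 1 ogre ← the left bank.  (the left bank: 0K 4O; the right bank: 5K 1O)
9. 2 ogres → the right bank.  (the left bank: 0K 2O; the right bank: 5K 3O)
10. 1 ogre ← the left bank.  (the left bank: 0K 3O; the right bank: 5K 2O)
11. 3 ogres → the right bank.  (the left bank: 0K 0O; the right bank: 5K 5O)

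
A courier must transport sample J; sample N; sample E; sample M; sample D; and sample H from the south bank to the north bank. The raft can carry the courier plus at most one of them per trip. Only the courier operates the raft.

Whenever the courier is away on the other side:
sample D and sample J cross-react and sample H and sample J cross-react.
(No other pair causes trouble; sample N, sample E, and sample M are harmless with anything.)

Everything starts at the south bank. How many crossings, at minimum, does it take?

13

Counting alone: the courier can take at most 1 across per trip to the north bank, so moving all 6 needs at least 6 loaded trips out, with a return between consecutive ones — at least 11 crossings.
The safety rule pushes this higher. Following every safe sequence of crossings, the most of the 6 that can be at the north bank as the raft arrives there on crossing 11 is 5 — never all 6.
So no plan with fewer than 13 crossings exists, and this one achieves 13:
1. Courier goes to the north bank with sample J.
2. Courier goes back to the south bank alone.
3. Courier goes to the north bank with sample N.
4. Courier goes back to the south bank alone.
5. Courier goes to the north bank with sample E.
6. Courier goes back to the south bank alone.
7. Courier goes to the north bank with sample M.
8. Courier goes back to the south bank alone.
9. Courier goes to the north bank with sample D.
10. Courier goes back to the south bank with sample J.
11. Courier goes to the north bank with sample H.
12. Courier goes back to the south bank alone.
13. Courier goes to the north bank with sample J.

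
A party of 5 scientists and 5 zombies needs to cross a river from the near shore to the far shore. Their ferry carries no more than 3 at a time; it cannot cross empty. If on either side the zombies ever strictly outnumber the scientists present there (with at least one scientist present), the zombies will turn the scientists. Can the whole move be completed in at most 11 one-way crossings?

Yes — this plan uses 11 crossings (≤ 11):
1. 2 zombies → the far shore.  (the near shore: 5S 3Z; the far shore: 0S 2Z)
2. 1 zombie ← the near shore.  (the near shore: 5S 4Z; the far shore: 0S 1Z)
3. 3 zombies → the far shore.  (the near shore: 5S 1Z; the far shore: 0S 4Z)
4. 1 zombie ← the near shore.  (the near shore: 5S 2Z; the far shore: 0S 3Z)
5. 3 scientists → the far shore.  (the near shore: 2S 2Z; the far shore: 3S 3Z)
6. 1 scientist and 1 zombie ← the near shore.  (the near shore: 3S 3Z; the far shore: 2S 2Z)
7. 3 scientists → the far shore.  (the near shore: 0S 3Z; the far shore: 5S 2Z)
8. 1 zombie ← the near shore.  (the near shore: 0S 4Z; the far shore: 5S 1Z)
9. 2 zombies → the far shore.  (the near shore: 0S 2Z; the far shore: 5S 3Z)
10. 1 zombie ← the near shore.  (the near shore: 0S 3Z; the far shore: 5S 2Z)
11. 3 zombies → the far shore.  (the near shore: 0S 0Z; the far shore: 5S 5Z)

Yes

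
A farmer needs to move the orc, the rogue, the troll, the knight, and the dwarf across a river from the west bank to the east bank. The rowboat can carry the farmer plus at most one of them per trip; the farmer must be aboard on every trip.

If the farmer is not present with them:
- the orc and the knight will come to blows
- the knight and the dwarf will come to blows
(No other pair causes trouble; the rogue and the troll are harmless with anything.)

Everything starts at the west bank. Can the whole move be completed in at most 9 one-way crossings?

No

Counting alone: the farmer can take at most 1 across per trip to the east bank, so moving all 5 needs at least 5 loaded trips out, with a return between consecutive ones — at least 9 crossings.
The safety rule pushes this higher. Following every safe sequence of crossings, the most of the 5 that can be at the east bank as the rowboat arrives there on crossing 9 is 4 — never all 5.
So the move cannot be finished within 9 crossings. (The shortest complete plan takes 11:)
1. Farmer goes to the east bank with the knight.  [the west bank: the dwarf, the orc, the rogue, the troll | the east bank: the knight]
2. Farmer goes back to the west bank alone.  [the west bank: the dwarf, the orc, the rogue, the troll | the east bank: the knight]
3. Farmer goes to the east bank with the orc.  [the west bank: the dwarf, the rogue, the troll | the east bank: the knight, the orc]
4. Farmer goes back to the west bank with the knight.  [the west bank: the dwarf, the knight, the rogue, the troll | the east bank: the orc]
5. Farmer goes to the east bank with the dwarf.  [the west bank: the knight, the rogue, the troll | the east bank: the dwarf, the orc]
6. Farmer goes back to the west bank alone.  [the west bank: the knight, the rogue, the troll | the east bank: the dwarf, the orc]
7. Farmer goes to the east bank with the rogue.  [the west bank: the knight, the troll | the east bank: the dwarf, the orc, the rogue]
8. Farmer goes back to the west bank alone.  [the west bank: the knight, the troll | the east bank: the dwarf, the orc, the rogue]
9. Farmer goes to the east bank with the troll.  [the west bank: the knight | the east bank: the dwarf, the orc, the rogue, the troll]
10. Farmer goes back to the west bank alone.  [the west bank: the knight | the east bank: the dwarf, the orc, the rogue, the troll]
11. Farmer goes to the east bank with the knight.  [the west bank: — | the east bank: the dwarf, the knight, the orc, the rogue, the troll]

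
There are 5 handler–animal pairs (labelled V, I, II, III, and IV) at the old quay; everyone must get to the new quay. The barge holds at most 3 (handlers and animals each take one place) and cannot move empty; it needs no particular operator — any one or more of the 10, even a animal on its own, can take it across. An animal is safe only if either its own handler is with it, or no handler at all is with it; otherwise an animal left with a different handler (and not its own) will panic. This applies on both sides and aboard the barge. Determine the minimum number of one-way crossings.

Counting alone: each trip to the new quay takes at most 3 across and each return brings at least 1 back, so after t trips out (and t−1 returns) at most 3t − (t−1) of the 10 are across; that first reaches 10 at t = 5, so at least 9 crossings are needed.
The safety rule pushes this higher. Following every safe sequence of crossings, the most of the 10 that can be at the new quay as the barge arrives there on crossing 9 is 9 — never all 10.
So no plan with fewer than 11 crossings exists, and this one achieves 11:
1. animal V and handler V cross → the new quay.
2. handler V crosses ← the old quay.
3. animal I, animal II, and animal III cross → the new quay.
4. animal V crosses ← the old quay.
5. handler I, handler II, and handler III cross → the new quay.
6. animal I and handler I cross ← the old quay.
7. handler I, handler IV, and handler V cross → the new quay.
8. animal II crosses ← the old quay.
9. animal I and animal V cross → the new quay.
10. animal V crosses ← the old quay.
11. animal II, animal IV, and animal V cross → the new quay.

11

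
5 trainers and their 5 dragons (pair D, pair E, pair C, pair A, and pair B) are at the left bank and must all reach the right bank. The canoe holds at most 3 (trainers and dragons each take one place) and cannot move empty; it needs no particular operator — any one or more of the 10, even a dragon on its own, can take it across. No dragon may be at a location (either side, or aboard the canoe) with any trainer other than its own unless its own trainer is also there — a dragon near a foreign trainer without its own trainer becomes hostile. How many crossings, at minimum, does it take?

11

Counting alone: each trip to the right bank takes at most 3 across and each return brings at least 1 back, so after t trips out (and t−1 returns) at most 3t − (t−1) of the 10 are across; that first reaches 10 at t = 5, so at least 9 crossings are needed.
The safety rule pushes this higher. Following every safe sequence of crossings, the most of the 10 that can be at the right bank as the canoe arrives there on crossing 9 is 9 — never all 10.
So no plan with fewer than 11 crossings exists, and this one achieves 11:
1. dragon D and trainer D cross → the right bank.
2. trainer D crosses ← the left bank.
3. dragon A, dragon C, and dragon E cross → the right bank.
4. dragon D crosses ← the left bank.
5. trainer A, trainer C, and trainer E cross → the right bank.
6. dragon E and trainer E cross ← the left bank.
7. trainer B, trainer D, and trainer E cross → the right bank.
8. dragon C crosses ← the left bank.
9. dragon D and dragon E cross → the right bank.
10. dragon D crosses ← the left bank.
11. dragon B, dragon C, and dragon D cross → the right bank.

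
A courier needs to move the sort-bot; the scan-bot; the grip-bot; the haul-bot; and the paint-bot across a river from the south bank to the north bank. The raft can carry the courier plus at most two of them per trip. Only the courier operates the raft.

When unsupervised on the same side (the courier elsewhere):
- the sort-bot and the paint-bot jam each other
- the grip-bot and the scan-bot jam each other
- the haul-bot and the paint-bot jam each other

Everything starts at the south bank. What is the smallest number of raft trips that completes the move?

Counting alone: the courier can take at most 2 across per trip to the north bank, so moving all 5 needs at least 3 loaded trips out, with a return between consecutive ones — at least 5 crossings.
The plan below uses exactly 5 crossings, so it is optimal:
1. Courier goes to the north bank with the paint-bot and the scan-bot.  [the south bank: the grip-bot, the haul-bot, the sort-bot | the north bank: the paint-bot, the scan-bot]
2. Courier goes back to the south bank alone.  [the south bank: the grip-bot, the haul-bot, the sort-bot | the north bank: the paint-bot, the scan-bot]
3. Courier goes to the north bank with the haul-bot and the sort-bot.  [the south bank: the grip-bot | the north bank: the haul-bot, the paint-bot, the scan-bot, the sort-bot]
4. Courier goes back to the south bank with the paint-bot.  [the south bank: the grip-bot, the paint-bot | the north bank: the haul-bot, the scan-bot, the sort-bot]
5. Courier goes to the north bank with the grip-bot and the paint-bot.  [the south bank: — | the north bank: the grip-bot, the haul-bot, the paint-bot, the scan-bot, the sort-bot]

5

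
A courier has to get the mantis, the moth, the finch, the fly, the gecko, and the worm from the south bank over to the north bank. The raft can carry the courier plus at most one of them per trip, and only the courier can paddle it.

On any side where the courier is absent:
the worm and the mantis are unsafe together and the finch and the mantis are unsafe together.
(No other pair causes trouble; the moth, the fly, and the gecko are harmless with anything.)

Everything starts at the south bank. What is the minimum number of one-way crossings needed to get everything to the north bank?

Counting alone: the courier can take at most 1 across per trip to the north bank, so moving all 6 needs at least 6 loaded trips out, with a return between consecutive ones — at least 11 crossings.
The safety rule pushes this higher. Following every safe sequence of crossings, the most of the 6 that can be at the north bank as the raft arrives there on crossing 11 is 5 — never all 6.
So no plan with fewer than 13 crossings exists, and this one achieves 13:
1. Courier goes to the north bank with the mantis.  [the south bank: the finch, the fly, the gecko, the moth, the worm | the north bank: the mantis]
2. Courier goes back to the south bank alone.  [the south bank: the finch, the fly, the gecko, the moth, the worm | the north bank: the mantis]
3. Courier goes to the north bank with the moth.  [the south bank: the finch, the fly, the gecko, the worm | the north bank: the mantis, the moth]
4. Courier goes back to the south bank alone.  [the south bank: the finch, the fly, the gecko, the worm | the north bank: the mantis, the moth]
5. Courier goes to the north bank with the finch.  [the south bank: the fly, the gecko, the worm | the north bank: the finch, the mantis, the moth]
6. Courier goes back to the south bank with the mantis.  [the south bank: the fly, the gecko, the mantis, the worm | the north bank: the finch, the moth]
7. Courier goes to the north bank with the worm.  [the south bank: the fly, the gecko, the mantis | the north bank: the finch, the moth, the worm]
8. Courier goes back to the south bank alone.  [the south bank: the fly, the gecko, the mantis | the north bank: the finch, the moth, the worm]
9. Courier goes to the north bank with the fly.  [the south bank: the gecko, the mantis | the north bank: the finch, the fly, the moth, the worm]
10. Courier goes back to the south bank alone.  [the south bank: the gecko, the mantis | the north bank: the finch, the fly, the moth, the worm]
11. Courier goes to the north bank with the gecko.  [the south bank: the mantis | the north bank: the finch, the fly, the gecko, the moth, the worm]
12. Courier goes back to the south bank alone.  [the south bank: the mantis | the north bank: the finch, the fly, the gecko, the moth, the worm]
13. Courier goes to the north bank with the mantis.  [the south bank: — | the north bank: the finch, the fly, the gecko, the mantis, the moth, the worm]

13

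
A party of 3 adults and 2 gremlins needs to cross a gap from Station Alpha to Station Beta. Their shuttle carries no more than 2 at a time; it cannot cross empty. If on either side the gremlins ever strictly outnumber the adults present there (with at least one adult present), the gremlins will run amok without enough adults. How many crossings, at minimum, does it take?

7

Counting alone: each trip to Station Beta takes at most 2 across and each return brings at least 1 back, so after t trips out (and t−1 returns) at most 2t − (t−1) of the 5 are across; that first reaches 5 at t = 4, so at least 7 crossings are needed.
The plan below uses exactly 7 crossings, so it is optimal:
1. 2 gremlins → Station Beta.  (Station Alpha: 3A 0G; Station Beta: 0A 2G)
2. 1 gremlin ← Station Alpha.  (Station Alpha: 3A 1G; Station Beta: 0A 1G)
3. 2 adults → Station Beta.  (Station Alpha: 1A 1G; Station Beta: 2A 1G)
4. 1 adult ← Station Alpha.  (Station Alpha: 2A 1G; Station Beta: 1A 1G)
5. 1 adult and 1 gremlin → Station Beta.  (Station Alpha: 1A 0G; Station Beta: 2A 2G)
6. 1 gremlin ← Station Alpha.  (Station Alpha: 1A 1G; Station Beta: 2A 1G)
7. 1 adult and 1 gremlin → Station Beta.  (Station Alpha: 0A 0G; Station Beta: 3A 2G)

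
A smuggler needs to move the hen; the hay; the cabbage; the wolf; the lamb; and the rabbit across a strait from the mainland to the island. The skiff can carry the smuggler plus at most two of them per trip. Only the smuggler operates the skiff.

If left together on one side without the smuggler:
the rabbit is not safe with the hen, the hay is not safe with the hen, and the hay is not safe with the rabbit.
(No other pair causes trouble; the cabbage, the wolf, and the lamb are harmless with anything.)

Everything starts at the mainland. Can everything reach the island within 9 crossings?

Yes

Yes — this plan uses 9 crossings (≤ 9):
1. Smuggler goes to the island with the hay and the hen.  [the mainland: the cabbage, the lamb, the rabbit, the wolf | the island: the hay, the hen]
2. Smuggler goes back to the mainland with the hen.  [the mainland: the cabbage, the hen, the lamb, the rabbit, the wolf | the island: the hay]
3. Smuggler goes to the island with the cabbage and the hen.  [the mainland: the lamb, the rabbit, the wolf | the island: the cabbage, the hay, the hen]
4. Smuggler goes back to the mainland with the hen.  [the mainland: the hen, the lamb, the rabbit, the wolf | the island: the cabbage, the hay]
5. Smuggler goes to the island with the hen and the wolf.  [the mainland: the lamb, the rabbit | the island: the cabbage, the hay, the hen, the wolf]
6. Smuggler goes back to the mainland with the hen.  [the mainland: the hen, the lamb, the rabbit | the island: the cabbage, the hay, the wolf]
7. Smuggler goes to the island with the hen and the lamb.  [the mainland: the rabbit | the island: the cabbage, the hay, the hen, the lamb, the wolf]
8. Smuggler goes back to the mainland with the hen.  [the mainland: the hen, the rabbit | the island: the cabbage, the hay, the lamb, the wolf]
9. Smuggler goes to the island with the hen and the rabbit.  [the mainland: — | the island: the cabbage, the hay, the hen, the lamb, the rabbit, the wolf]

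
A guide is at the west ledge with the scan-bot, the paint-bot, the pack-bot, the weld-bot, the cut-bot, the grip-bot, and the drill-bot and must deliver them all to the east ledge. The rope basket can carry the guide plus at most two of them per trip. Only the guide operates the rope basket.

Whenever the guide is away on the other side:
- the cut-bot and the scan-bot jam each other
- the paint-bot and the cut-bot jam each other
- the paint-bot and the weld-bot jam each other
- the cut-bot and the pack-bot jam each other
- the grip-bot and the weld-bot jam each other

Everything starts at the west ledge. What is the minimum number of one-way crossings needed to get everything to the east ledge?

9

Counting alone: the guide can take at most 2 across per trip to the east ledge, so moving all 7 needs at least 4 loaded trips out, with a return between consecutive ones — at least 7 crossings.
The safety rule pushes this higher. Following every safe sequence of crossings, the most of the 7 that can be at the east ledge as the rope basket arrives there on crossing 7 is 6 — never all 7.
So no plan with fewer than 9 crossings exists, and this one achieves 9:
1. Guide goes to the east ledge with the cut-bot and the weld-bot.  [the west ledge: the drill-bot, the grip-bot, the pack-bot, the paint-bot, the scan-bot | the east ledge: the cut-bot, the weld-bot]
2. Guide goes back to the west ledge alone.  [the west ledge: the drill-bot, the grip-bot, the pack-bot, the paint-bot, the scan-bot | the east ledge: the cut-bot, the weld-bot]
3. Guide goes to the east ledge with the scan-bot.  [the west ledge: the drill-bot, the grip-bot, the pack-bot, the paint-bot | the east ledge: the cut-bot, the scan-bot, the weld-bot]
4. Guide goes back to the west ledge with the cut-bot.  [the west ledge: the cut-bot, the drill-bot, the grip-bot, the pack-bot, the paint-bot | the east ledge: the scan-bot, the weld-bot]
5. Guide goes to the east ledge with the pack-bot and the paint-bot.  [the west ledge: the cut-bot, the drill-bot, the grip-bot | the east ledge: the pack-bot, the paint-bot, the scan-bot, the weld-bot]
6. Guide goes back to the west ledge with the weld-bot.  [the west ledge: the cut-bot, the drill-bot, the grip-bot, the weld-bot | the east ledge: the pack-bot, the paint-bot, the scan-bot]
7. Guide goes to the east ledge with the drill-bot and the grip-bot.  [the west ledge: the cut-bot, the weld-bot | the east ledge: the drill-bot, the grip-bot, the pack-bot, the paint-bot, the scan-bot]
8. Guide goes back to the west ledge alone.  [the west ledge: the cut-bot, the weld-bot | the east ledge: the drill-bot, the grip-bot, the pack-bot, the paint-bot, the scan-bot]
9. Guide goes to the east ledge with the cut-bot and the weld-bot.  [the west ledge: — | the east ledge: the cut-bot, the drill-bot, the grip-bot, the pack-bot, the paint-bot, the scan-bot, the weld-bot]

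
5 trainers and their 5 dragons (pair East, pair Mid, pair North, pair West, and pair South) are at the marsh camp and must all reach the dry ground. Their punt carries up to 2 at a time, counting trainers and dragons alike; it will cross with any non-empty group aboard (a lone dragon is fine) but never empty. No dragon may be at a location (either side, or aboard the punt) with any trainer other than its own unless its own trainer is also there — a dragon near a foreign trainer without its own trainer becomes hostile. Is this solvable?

Following every safe sequence of crossings from the start, the most of the 10 that can be at the dry ground as the punt arrives there on crossings 1, 3, 5, 7 is 2, 3, 4, 5 respectively; the best ever achieved is 5 of 10.
From crossing 9 on, no configuration arises that was not already reachable earlier: only 82 distinct safe configurations (who is on which side, and where the punt is) can ever be reached, none of them has everyone across, and every continuation just revisits them. So no valid plan exists.

No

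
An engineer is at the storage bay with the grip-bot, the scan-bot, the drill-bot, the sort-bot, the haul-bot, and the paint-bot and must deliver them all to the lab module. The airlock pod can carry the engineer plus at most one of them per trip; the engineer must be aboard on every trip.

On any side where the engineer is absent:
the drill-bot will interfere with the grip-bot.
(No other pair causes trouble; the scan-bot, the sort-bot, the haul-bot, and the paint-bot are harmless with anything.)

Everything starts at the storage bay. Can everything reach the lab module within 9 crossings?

No

Counting alone: the engineer can take at most 1 across per trip to the lab module, so moving all 6 needs at least 6 loaded trips out, with a return between consecutive ones — at least 11 crossings.
Since 9 < 11, 9 crossings cannot be enough. (The shortest complete plan in fact takes 11:)
1. Engineer goes to the lab module with the grip-bot.  [the storage bay: the drill-bot, the haul-bot, the paint-bot, the scan-bot, the sort-bot | the lab module: the grip-bot]
2. Engineer goes back to the storage bay alone.  [the storage bay: the drill-bot, the haul-bot, the paint-bot, the scan-bot, the sort-bot | the lab module: the grip-bot]
3. Engineer goes to the lab module with the scan-bot.  [the storage bay: the drill-bot, the haul-bot, the paint-bot, the sort-bot | the lab module: the grip-bot, the scan-bot]
4. Engineer goes back to the storage bay alone.  [the storage bay: the drill-bot, the haul-bot, the paint-bot, the sort-bot | the lab module: the grip-bot, the scan-bot]
5. Engineer goes to the lab module with the sort-bot.  [the storage bay: the drill-bot, the haul-bot, the paint-bot | the lab module: the grip-bot, the scan-bot, the sort-bot]
6. Engineer goes back to the storage bay alone.  [the storage bay: the drill-bot, the haul-bot, the paint-bot | the lab module: the grip-bot, the scan-bot, the sort-bot]
7. Engineer goes to the lab module with the haul-bot.  [the storage bay: the drill-bot, the paint-bot | the lab module: the grip-bot, the haul-bot, the scan-bot, the sort-bot]
8. Engineer goes back to the storage bay alone.  [the storage bay: the drill-bot, the paint-bot | the lab module: the grip-bot, the haul-bot, the scan-bot, the sort-bot]
9. Engineer goes to the lab module with the paint-bot.  [the storage bay: the drill-bot | the lab module: the grip-bot, the haul-bot, the paint-bot, the scan-bot, the sort-bot]
10. Engineer goes back to the storage bay alone.  [the storage bay: the drill-bot | the lab module: the grip-bot, the haul-bot, the paint-bot, the scan-bot, the sort-bot]
11. Engineer goes to the lab module with the drill-bot.  [the storage bay: — | the lab module: the drill-bot, the grip-bot, the haul-bot, the paint-bot, the scan-bot, the sort-bot]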